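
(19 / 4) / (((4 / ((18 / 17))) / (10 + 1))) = 1881 / 136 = 13.83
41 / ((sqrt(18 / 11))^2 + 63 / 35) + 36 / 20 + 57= 66841 / 945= 70.73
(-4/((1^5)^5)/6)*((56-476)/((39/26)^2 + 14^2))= 1120/793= 1.41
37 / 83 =0.45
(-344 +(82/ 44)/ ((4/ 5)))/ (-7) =30067/ 616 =48.81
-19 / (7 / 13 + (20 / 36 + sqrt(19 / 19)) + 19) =-2223 / 2468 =-0.90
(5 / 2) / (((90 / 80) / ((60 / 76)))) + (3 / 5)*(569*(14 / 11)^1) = 1367686 / 3135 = 436.26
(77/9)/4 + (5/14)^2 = 1999/882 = 2.27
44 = 44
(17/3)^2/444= 289/3996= 0.07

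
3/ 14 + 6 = 87/ 14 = 6.21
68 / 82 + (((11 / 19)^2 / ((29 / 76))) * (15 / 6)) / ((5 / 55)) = 564444 / 22591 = 24.99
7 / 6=1.17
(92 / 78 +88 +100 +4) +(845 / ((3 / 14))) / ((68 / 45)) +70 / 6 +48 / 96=622094 / 221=2814.90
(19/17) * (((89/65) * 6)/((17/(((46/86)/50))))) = 116679/20193875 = 0.01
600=600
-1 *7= -7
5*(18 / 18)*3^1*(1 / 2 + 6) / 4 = 195 / 8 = 24.38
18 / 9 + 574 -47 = 529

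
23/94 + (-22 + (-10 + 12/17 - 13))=-44.05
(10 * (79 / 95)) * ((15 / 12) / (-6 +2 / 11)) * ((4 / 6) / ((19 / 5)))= -21725 / 69312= -0.31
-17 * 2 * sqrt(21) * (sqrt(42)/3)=-238 * sqrt(2)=-336.58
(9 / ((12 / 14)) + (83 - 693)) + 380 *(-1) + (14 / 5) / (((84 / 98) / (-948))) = -4076.30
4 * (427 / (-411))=-1708 / 411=-4.16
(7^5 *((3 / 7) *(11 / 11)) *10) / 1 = 72030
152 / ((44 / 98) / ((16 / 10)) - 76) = -29792 / 14841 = -2.01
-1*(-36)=36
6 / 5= 1.20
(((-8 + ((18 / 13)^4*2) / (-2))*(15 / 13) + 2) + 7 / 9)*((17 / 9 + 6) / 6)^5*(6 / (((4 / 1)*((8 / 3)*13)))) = -64474704190230565 / 35460829925254656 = -1.82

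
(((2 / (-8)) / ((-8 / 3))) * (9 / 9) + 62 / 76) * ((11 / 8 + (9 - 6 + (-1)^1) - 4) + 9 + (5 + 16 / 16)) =13.07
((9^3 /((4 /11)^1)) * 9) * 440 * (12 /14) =47632860 /7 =6804694.29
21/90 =7/30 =0.23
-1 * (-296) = 296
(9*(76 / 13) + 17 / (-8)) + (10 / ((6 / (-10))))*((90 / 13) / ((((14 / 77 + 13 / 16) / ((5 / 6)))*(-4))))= 54357 / 728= 74.67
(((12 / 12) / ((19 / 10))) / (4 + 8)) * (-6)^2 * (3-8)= -150 / 19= -7.89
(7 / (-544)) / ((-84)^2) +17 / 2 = 4660991 / 548352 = 8.50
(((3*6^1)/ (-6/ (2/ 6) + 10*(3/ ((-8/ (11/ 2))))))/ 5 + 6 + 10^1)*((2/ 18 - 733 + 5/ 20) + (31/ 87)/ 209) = -327390214144/ 28092735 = -11653.91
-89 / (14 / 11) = -979 / 14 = -69.93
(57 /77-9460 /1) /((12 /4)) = -728363 /231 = -3153.09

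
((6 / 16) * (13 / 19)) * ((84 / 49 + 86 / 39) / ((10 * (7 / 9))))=963 / 7448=0.13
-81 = -81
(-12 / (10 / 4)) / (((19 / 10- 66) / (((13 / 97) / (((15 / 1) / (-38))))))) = -7904 / 310885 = -0.03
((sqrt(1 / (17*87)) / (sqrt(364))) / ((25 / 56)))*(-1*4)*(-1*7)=112*sqrt(134589) / 480675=0.09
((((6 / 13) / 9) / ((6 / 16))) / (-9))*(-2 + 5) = -0.05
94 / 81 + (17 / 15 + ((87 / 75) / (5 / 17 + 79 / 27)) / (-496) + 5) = 10826631569 / 1484503200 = 7.29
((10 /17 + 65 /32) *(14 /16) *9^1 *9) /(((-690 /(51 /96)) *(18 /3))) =-17955 /753664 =-0.02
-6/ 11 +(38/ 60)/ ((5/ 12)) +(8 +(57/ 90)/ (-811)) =12008243/ 1338150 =8.97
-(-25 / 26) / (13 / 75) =1875 / 338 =5.55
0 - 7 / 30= -7 / 30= -0.23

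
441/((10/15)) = 1323/2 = 661.50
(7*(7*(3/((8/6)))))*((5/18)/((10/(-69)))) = -3381/16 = -211.31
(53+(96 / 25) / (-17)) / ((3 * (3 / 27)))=67287 / 425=158.32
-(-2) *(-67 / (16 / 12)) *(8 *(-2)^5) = 25728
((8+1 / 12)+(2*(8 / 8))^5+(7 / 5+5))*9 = 8367 / 20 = 418.35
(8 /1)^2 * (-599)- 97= -38433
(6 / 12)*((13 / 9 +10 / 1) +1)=56 / 9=6.22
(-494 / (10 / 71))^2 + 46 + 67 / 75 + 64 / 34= 15684927008 / 1275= 12301903.54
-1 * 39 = -39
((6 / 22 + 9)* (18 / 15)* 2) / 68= 18 / 55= 0.33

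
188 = 188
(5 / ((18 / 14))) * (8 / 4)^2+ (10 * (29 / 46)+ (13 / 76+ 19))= 645499 / 15732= 41.03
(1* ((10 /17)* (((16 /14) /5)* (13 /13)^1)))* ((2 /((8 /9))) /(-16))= -0.02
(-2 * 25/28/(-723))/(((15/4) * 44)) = 5/334026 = 0.00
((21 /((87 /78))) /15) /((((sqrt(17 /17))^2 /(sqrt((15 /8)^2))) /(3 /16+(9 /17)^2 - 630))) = -794691261 /536384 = -1481.57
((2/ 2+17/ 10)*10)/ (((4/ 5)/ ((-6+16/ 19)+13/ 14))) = -151875/ 1064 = -142.74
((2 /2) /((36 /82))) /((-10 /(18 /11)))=-41 /110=-0.37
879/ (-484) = -879/ 484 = -1.82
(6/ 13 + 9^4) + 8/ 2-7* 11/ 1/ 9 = 767158/ 117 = 6556.91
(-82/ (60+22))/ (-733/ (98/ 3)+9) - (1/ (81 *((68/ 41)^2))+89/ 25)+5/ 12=-12633621499/ 4110620400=-3.07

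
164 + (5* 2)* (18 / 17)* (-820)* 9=-1325612 / 17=-77977.18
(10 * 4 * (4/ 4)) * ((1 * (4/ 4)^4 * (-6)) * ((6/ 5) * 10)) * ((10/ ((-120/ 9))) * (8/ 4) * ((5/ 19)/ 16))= 71.05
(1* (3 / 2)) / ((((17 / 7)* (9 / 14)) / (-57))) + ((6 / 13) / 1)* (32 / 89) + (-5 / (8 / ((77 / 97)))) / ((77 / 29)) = -836200733 / 15263144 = -54.79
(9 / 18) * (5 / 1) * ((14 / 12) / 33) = 35 / 396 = 0.09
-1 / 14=-0.07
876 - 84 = 792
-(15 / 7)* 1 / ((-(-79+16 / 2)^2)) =15 / 35287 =0.00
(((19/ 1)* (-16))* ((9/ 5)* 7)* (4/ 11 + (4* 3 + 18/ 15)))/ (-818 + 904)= -7143696/ 11825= -604.12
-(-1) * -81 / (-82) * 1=81 / 82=0.99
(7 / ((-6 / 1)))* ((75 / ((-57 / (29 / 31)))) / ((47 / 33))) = 55825 / 55366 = 1.01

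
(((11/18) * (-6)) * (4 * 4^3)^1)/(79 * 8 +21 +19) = -88/63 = -1.40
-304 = -304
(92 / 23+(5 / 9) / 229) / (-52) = -8249 / 107172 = -0.08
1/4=0.25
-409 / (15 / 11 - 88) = 4499 / 953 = 4.72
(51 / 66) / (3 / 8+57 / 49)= 3332 / 6633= 0.50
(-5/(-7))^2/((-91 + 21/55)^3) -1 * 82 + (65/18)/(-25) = -22424403278709539/272987458168320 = -82.14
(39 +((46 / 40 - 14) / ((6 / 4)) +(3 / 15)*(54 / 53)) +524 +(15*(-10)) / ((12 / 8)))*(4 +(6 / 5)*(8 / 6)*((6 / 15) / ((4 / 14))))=18794698 / 6625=2836.94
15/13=1.15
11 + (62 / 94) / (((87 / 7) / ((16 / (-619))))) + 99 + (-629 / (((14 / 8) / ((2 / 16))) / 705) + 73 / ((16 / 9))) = -8936374048195 / 283482192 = -31523.58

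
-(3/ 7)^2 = -9/ 49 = -0.18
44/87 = 0.51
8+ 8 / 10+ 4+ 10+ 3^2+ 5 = 36.80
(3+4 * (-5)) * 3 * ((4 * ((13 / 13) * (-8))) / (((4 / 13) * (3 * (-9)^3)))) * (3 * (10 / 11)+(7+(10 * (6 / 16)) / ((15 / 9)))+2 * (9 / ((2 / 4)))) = -933062 / 8019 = -116.36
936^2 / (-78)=-11232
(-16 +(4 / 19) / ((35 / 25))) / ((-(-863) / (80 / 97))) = -168640 / 11133563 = -0.02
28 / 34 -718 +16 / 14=-85208 / 119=-716.03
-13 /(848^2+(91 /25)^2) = -8125 /449448281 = -0.00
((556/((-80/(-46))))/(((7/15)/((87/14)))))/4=834417/784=1064.31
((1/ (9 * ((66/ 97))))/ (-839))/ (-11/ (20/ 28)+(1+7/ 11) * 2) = 485/ 30219102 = 0.00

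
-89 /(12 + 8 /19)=-1691 /236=-7.17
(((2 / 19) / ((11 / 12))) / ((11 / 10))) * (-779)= -9840 / 121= -81.32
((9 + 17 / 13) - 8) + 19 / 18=787 / 234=3.36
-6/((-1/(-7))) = -42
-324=-324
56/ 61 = 0.92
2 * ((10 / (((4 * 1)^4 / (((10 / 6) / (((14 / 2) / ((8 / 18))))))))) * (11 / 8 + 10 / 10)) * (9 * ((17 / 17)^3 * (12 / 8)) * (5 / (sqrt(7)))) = 2375 * sqrt(7) / 12544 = 0.50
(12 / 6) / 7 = 2 / 7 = 0.29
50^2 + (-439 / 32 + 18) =80137 / 32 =2504.28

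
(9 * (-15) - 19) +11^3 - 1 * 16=1161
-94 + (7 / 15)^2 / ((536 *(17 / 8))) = -24089801 / 256275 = -94.00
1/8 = 0.12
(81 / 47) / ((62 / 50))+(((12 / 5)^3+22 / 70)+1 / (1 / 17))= 41469297 / 1274875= 32.53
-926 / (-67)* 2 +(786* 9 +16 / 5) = 2380122 / 335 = 7104.84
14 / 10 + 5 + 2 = 42 / 5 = 8.40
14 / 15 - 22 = -316 / 15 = -21.07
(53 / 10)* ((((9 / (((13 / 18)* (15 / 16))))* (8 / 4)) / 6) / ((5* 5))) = 0.94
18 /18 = 1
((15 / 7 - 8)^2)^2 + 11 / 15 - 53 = 40504031 / 36015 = 1124.64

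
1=1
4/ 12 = 1/ 3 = 0.33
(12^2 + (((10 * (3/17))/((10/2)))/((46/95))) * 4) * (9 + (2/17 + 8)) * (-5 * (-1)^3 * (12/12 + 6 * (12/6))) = 1086553260/6647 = 163465.21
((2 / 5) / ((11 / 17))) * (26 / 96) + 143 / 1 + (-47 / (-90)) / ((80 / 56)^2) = 3549727 / 24750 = 143.42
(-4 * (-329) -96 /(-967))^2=1619683838224 /935089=1732117.30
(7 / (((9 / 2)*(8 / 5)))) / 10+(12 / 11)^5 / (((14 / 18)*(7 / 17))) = 2796373805 / 568187928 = 4.92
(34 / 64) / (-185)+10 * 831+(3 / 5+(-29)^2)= 9151.60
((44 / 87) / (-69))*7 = -308 / 6003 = -0.05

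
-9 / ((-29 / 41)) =12.72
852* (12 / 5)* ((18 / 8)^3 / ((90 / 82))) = 2122119 / 100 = 21221.19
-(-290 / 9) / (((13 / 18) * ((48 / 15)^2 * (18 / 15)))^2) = 2265625 / 5537792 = 0.41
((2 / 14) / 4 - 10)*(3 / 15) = -1.99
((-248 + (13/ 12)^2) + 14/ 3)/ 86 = -34871/ 12384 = -2.82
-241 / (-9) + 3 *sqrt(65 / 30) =sqrt(78) / 2 + 241 / 9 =31.19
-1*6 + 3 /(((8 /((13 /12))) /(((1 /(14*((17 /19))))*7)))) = -6281 /1088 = -5.77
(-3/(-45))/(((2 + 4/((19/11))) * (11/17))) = 0.02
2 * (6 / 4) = 3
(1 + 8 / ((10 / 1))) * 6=54 / 5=10.80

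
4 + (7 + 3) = 14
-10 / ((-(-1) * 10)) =-1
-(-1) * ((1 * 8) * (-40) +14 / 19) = -6066 / 19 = -319.26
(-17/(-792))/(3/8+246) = 17/195129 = 0.00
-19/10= -1.90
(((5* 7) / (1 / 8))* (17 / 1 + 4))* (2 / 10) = 1176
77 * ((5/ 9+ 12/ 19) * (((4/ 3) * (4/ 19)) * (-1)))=-250096/ 9747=-25.66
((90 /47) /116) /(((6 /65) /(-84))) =-20475 /1363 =-15.02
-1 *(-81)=81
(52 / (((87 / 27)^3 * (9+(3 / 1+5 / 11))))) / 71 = 416988 / 237231803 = 0.00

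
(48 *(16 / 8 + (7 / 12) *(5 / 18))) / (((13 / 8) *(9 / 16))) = 119552 / 1053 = 113.53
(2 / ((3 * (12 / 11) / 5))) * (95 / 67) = 5225 / 1206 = 4.33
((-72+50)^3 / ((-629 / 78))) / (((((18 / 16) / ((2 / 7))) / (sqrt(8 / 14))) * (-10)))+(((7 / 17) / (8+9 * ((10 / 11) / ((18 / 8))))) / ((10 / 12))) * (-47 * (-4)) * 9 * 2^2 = 262.04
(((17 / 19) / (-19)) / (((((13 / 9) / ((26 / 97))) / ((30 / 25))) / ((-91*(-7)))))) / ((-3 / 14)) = 5457816 / 175085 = 31.17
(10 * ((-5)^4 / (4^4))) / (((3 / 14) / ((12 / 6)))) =21875 / 96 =227.86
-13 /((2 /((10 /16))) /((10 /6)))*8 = -325 /6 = -54.17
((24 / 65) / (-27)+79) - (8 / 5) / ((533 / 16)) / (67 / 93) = 126823493 / 1606995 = 78.92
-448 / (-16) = 28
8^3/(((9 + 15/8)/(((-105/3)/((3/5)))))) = -716800/261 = -2746.36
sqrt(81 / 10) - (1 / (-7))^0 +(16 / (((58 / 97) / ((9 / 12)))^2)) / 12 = 14771 / 13456 +9*sqrt(10) / 10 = 3.94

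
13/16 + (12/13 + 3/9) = 1291/624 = 2.07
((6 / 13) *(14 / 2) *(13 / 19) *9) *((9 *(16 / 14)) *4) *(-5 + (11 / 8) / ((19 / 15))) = -1156680 / 361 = -3204.10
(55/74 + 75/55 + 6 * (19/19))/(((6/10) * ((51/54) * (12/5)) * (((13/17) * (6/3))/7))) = 1154825/42328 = 27.28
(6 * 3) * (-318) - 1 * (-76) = -5648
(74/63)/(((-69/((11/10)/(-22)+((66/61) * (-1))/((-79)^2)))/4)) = 28269554/8274536235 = 0.00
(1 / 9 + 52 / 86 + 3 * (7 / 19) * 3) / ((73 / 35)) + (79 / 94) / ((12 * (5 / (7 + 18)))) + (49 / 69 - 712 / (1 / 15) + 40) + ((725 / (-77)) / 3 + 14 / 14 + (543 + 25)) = -3599752919915125 / 357432330024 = -10071.15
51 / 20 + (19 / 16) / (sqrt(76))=sqrt(19) / 32 + 51 / 20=2.69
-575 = -575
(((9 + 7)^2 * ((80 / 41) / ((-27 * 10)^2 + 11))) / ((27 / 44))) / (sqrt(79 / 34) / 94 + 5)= 1353590374400 / 606192753470517- 84705280 * sqrt(2686) / 606192753470517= 0.00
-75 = -75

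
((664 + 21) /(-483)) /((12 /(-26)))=8905 /2898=3.07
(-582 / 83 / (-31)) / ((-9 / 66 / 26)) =-110968 / 2573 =-43.13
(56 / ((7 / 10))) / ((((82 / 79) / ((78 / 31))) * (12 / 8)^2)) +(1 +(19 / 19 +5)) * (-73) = -1619803 / 3813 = -424.81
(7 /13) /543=0.00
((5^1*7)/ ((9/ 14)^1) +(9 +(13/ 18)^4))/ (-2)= -6688705/ 209952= -31.86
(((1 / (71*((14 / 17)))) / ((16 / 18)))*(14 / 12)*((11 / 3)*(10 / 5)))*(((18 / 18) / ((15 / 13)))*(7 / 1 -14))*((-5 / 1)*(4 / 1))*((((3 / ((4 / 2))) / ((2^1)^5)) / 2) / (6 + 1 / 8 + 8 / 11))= 187187 / 2740032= 0.07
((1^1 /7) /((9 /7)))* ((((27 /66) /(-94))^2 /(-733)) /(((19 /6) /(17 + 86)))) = -2781 /29780271224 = -0.00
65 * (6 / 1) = 390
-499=-499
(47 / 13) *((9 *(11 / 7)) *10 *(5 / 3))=77550 / 91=852.20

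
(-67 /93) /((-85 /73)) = 0.62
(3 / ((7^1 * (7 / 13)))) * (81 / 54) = 117 / 98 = 1.19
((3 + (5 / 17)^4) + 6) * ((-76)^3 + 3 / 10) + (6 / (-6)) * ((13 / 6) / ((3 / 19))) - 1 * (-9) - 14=-1748377738951 / 442170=-3954084.94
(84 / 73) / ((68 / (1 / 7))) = 3 / 1241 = 0.00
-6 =-6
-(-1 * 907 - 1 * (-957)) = -50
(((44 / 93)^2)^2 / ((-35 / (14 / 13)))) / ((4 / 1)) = -1874048 / 4862338065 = -0.00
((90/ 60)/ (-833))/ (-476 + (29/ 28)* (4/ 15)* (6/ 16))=20/ 5285623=0.00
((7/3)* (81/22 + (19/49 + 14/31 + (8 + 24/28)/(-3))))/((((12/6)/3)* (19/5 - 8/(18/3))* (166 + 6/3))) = 786395/59350368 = 0.01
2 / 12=1 / 6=0.17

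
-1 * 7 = -7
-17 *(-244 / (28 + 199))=4148 / 227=18.27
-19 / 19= -1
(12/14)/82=3/287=0.01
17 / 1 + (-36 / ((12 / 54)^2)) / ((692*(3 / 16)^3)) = -24707 / 173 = -142.82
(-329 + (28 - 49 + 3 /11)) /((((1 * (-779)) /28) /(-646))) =-3662344 /451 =-8120.50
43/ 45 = 0.96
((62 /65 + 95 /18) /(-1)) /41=-7291 /47970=-0.15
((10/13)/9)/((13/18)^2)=0.16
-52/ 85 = -0.61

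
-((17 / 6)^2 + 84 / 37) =-13717 / 1332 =-10.30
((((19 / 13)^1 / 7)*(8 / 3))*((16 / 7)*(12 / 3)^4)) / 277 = 622592 / 529347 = 1.18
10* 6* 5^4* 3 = 112500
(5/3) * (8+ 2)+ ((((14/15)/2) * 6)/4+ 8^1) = 761/30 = 25.37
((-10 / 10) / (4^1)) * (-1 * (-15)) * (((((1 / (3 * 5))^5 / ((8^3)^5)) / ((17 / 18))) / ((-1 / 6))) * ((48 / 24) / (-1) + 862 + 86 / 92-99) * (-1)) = -11683 / 17196361858416640000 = -0.00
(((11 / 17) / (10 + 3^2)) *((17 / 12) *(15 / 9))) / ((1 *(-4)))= -55 / 2736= -0.02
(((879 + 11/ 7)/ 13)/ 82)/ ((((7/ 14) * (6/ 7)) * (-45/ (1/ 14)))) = -1541/ 503685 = -0.00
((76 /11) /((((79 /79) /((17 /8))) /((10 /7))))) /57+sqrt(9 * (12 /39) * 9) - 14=-3149 /231+18 * sqrt(13) /13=-8.64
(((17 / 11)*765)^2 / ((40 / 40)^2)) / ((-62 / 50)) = -1127232.90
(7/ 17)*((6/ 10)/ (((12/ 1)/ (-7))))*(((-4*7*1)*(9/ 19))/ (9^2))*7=0.17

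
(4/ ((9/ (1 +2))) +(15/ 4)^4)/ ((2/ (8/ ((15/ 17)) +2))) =1101.62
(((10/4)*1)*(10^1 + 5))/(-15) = -5/2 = -2.50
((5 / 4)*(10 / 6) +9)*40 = 1330 / 3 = 443.33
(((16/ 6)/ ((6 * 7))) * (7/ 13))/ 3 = 4/ 351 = 0.01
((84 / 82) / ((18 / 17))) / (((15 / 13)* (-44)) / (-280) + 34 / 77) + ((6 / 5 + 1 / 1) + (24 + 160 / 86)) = 22710901 / 766905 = 29.61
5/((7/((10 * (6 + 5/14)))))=2225/49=45.41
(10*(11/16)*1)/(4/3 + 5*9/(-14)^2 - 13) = -1617/2690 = -0.60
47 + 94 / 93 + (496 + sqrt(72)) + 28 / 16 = 554.25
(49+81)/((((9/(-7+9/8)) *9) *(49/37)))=-113035/15876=-7.12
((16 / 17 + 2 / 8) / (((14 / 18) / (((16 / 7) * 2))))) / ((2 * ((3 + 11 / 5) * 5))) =1458 / 10829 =0.13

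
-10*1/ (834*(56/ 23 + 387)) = -115/ 3735069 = -0.00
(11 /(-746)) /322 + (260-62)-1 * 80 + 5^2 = 34350305 /240212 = 143.00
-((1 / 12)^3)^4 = -1 / 8916100448256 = -0.00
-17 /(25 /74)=-1258 /25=-50.32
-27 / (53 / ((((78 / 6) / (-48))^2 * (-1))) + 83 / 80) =365040 / 9754933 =0.04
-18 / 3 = -6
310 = 310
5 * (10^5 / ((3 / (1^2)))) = 500000 / 3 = 166666.67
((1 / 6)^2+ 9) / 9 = 325 / 324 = 1.00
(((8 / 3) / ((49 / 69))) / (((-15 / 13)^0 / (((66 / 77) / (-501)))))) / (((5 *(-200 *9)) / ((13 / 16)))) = 299 / 515529000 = 0.00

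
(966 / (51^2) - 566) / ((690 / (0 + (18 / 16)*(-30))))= 27.67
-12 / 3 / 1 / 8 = -1 / 2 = -0.50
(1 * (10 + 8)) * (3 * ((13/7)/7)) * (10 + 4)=1404/7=200.57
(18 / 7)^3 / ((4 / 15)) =21870 / 343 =63.76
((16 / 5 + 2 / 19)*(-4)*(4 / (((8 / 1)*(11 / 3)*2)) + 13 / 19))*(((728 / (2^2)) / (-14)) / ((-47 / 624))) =-1716.88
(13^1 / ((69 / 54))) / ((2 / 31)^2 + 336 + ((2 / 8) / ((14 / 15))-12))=12592944 / 401373529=0.03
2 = 2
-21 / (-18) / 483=1 / 414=0.00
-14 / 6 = -7 / 3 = -2.33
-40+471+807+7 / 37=45813 / 37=1238.19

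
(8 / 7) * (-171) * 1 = -1368 / 7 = -195.43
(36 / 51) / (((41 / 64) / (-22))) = -16896 / 697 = -24.24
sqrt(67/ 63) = sqrt(469)/ 21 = 1.03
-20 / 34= -10 / 17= -0.59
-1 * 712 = -712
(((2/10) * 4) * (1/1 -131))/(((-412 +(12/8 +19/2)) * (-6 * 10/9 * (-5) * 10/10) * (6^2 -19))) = 78/170425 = 0.00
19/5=3.80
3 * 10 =30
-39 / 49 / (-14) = 39 / 686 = 0.06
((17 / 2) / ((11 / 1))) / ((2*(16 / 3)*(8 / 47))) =2397 / 5632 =0.43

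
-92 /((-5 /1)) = 92 /5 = 18.40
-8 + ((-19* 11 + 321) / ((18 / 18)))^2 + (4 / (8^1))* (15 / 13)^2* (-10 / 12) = 8473961 / 676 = 12535.45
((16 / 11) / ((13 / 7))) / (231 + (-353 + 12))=-56 / 7865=-0.01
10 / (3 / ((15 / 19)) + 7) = 25 / 27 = 0.93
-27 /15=-9 /5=-1.80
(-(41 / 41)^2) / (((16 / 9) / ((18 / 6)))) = -27 / 16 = -1.69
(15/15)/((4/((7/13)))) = 7/52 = 0.13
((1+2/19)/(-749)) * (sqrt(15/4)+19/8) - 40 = -34243/856 - 3 * sqrt(15)/4066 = -40.01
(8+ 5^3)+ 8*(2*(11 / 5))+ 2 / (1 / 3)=174.20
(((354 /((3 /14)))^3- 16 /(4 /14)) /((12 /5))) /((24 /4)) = 939266615 /3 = 313088871.67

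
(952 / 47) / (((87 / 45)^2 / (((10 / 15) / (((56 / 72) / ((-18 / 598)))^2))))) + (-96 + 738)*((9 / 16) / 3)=23822101932507 / 197890186312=120.38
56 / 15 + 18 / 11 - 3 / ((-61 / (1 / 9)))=54101 / 10065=5.38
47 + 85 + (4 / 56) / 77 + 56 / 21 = 435515 / 3234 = 134.67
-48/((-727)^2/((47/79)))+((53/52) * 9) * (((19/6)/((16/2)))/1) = 3.63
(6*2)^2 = 144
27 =27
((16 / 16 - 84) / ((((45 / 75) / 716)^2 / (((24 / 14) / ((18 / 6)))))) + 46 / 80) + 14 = -170201755271 / 2520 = -67540379.08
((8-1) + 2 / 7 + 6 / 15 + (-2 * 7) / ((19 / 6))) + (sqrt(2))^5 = 8.92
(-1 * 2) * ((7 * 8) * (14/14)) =-112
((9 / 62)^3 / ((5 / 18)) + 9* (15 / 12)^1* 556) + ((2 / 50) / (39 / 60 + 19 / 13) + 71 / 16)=8190016914613 / 1308420720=6259.47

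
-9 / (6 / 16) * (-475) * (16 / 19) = 9600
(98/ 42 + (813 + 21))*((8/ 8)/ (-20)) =-2509/ 60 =-41.82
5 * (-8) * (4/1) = -160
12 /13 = 0.92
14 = 14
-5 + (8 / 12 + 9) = 14 / 3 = 4.67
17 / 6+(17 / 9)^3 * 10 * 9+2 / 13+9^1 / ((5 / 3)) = 6475217 / 10530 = 614.93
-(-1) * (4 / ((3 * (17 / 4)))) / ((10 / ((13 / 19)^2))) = 1352 / 92055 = 0.01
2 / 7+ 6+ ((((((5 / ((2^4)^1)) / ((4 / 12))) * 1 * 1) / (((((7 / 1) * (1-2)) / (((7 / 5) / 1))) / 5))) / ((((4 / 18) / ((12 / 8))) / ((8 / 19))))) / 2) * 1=10541 / 2128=4.95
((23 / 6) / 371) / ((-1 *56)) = -23 / 124656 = -0.00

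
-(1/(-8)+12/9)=-29/24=-1.21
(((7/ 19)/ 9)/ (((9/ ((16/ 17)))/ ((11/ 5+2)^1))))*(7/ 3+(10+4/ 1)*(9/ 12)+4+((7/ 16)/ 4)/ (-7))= 158221/ 523260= 0.30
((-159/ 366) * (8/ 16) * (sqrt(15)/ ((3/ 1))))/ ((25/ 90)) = -159 * sqrt(15)/ 610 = -1.01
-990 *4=-3960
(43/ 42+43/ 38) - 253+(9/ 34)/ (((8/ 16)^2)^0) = -3399367/ 13566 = -250.58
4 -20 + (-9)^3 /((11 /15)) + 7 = -1003.09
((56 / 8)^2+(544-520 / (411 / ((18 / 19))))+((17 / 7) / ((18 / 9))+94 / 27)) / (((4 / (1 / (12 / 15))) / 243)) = 26411122215 / 583072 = 45296.50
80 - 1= 79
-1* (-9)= 9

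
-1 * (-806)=806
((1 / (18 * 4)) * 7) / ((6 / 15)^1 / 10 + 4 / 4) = 175 / 1872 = 0.09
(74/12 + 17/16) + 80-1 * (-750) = 40187/48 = 837.23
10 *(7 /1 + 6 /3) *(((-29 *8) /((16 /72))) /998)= -46980 /499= -94.15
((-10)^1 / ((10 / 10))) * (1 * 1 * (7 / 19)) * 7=-25.79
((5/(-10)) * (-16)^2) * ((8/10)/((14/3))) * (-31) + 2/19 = 452422/665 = 680.33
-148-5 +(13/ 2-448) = -1189/ 2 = -594.50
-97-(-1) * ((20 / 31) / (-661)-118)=-4405585 / 20491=-215.00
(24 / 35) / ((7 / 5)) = 24 / 49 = 0.49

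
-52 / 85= -0.61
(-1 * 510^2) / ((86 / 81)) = -244977.91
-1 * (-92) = 92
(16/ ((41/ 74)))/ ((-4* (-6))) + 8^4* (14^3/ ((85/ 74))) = 102301249828/ 10455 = 9784911.51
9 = 9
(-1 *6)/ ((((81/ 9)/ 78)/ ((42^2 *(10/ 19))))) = -917280/ 19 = -48277.89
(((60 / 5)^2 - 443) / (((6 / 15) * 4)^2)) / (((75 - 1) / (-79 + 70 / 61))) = 35498775 / 288896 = 122.88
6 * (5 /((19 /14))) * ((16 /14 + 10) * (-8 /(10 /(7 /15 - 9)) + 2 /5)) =169104 /95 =1780.04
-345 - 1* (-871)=526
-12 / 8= -1.50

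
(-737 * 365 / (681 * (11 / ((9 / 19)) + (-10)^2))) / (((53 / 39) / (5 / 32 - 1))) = 849786795 / 426956128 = 1.99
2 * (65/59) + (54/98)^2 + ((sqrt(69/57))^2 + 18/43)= 478698326/115735403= 4.14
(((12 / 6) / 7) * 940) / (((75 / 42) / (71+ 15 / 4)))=56212 / 5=11242.40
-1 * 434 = -434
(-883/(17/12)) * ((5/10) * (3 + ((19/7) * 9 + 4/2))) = -1091388/119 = -9171.33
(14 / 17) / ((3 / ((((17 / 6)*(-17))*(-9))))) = 119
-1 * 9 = -9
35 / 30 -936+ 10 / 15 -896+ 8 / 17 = -186629 / 102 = -1829.70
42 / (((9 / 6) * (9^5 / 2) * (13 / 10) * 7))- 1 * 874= -874.00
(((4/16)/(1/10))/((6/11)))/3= 55/36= 1.53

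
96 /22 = 48 /11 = 4.36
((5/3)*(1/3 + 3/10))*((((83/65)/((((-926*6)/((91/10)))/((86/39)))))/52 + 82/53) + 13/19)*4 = 632930474519/67182874200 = 9.42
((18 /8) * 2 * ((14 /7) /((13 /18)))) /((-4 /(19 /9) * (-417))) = 57 /3614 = 0.02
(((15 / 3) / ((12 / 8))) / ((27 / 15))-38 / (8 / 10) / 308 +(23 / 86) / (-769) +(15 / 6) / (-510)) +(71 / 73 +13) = 10691558358991 / 682513196904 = 15.66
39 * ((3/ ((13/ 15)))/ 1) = 135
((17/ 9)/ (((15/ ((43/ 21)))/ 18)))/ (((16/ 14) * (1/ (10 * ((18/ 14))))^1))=731/ 14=52.21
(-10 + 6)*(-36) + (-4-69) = 71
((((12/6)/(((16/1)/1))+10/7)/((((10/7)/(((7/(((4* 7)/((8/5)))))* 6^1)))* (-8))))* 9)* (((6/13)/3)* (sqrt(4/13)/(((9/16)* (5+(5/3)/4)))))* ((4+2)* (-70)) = 526176* sqrt(13)/54925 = 34.54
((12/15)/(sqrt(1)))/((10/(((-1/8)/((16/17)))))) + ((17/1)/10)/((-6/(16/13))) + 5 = 289577/62400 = 4.64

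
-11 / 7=-1.57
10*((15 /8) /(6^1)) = 25 /8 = 3.12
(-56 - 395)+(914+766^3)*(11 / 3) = 1648004919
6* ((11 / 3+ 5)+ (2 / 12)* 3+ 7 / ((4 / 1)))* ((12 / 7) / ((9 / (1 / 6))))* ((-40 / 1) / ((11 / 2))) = -10480 / 693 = -15.12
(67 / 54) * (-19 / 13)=-1273 / 702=-1.81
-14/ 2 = -7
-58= -58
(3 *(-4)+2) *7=-70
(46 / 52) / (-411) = -23 / 10686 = -0.00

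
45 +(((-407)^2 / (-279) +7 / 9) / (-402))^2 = 16484486389 / 349428249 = 47.18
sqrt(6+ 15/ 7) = sqrt(399)/ 7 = 2.85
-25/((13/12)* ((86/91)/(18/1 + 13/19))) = -372750/817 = -456.24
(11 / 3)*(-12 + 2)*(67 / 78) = -3685 / 117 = -31.50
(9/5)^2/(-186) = -0.02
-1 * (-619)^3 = 237176659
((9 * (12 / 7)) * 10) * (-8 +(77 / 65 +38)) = 437832 / 91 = 4811.34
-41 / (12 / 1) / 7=-0.49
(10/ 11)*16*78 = 12480/ 11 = 1134.55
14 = 14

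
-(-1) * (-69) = -69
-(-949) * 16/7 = 15184/7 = 2169.14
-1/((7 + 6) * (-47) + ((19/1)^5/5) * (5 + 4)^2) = -5/200560964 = -0.00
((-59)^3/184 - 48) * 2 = -214211/92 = -2328.38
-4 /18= -2 /9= -0.22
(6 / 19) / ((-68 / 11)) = -33 / 646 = -0.05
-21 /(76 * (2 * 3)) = -7 /152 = -0.05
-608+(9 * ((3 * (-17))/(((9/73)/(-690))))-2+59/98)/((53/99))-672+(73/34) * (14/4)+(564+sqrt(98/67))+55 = 7 * sqrt(134)/67+847272145129/176596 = 4797800.40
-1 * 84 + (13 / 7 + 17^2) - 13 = 1357 / 7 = 193.86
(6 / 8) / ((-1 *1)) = -3 / 4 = -0.75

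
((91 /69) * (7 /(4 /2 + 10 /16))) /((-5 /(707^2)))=-363890072 /1035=-351584.61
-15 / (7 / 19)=-285 / 7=-40.71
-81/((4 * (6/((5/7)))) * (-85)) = 27/952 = 0.03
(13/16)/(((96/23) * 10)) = 299/15360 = 0.02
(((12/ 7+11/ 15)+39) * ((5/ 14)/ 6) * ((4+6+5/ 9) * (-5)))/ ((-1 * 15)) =103360/ 11907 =8.68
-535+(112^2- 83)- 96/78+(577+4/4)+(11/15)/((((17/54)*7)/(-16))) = 96667736/7735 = 12497.44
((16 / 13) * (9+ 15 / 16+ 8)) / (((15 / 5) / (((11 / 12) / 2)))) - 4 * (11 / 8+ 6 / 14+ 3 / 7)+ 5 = -3641 / 6552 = -0.56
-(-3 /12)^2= -1 /16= -0.06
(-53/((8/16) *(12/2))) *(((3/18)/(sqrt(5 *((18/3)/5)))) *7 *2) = -371 *sqrt(6)/54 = -16.83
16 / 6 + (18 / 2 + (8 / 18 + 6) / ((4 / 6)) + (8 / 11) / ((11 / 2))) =7792 / 363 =21.47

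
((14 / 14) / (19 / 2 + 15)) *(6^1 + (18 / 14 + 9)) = 228 / 343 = 0.66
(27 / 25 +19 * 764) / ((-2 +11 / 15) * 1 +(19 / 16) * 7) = 17420496 / 8455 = 2060.38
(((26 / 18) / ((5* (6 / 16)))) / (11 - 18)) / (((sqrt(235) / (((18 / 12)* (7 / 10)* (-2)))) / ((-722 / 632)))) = -4693* sqrt(235) / 4177125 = -0.02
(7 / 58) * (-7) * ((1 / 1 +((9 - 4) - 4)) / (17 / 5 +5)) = -35 / 174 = -0.20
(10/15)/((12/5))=5/18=0.28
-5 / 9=-0.56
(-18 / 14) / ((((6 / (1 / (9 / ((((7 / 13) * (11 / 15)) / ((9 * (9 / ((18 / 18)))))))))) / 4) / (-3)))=22 / 15795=0.00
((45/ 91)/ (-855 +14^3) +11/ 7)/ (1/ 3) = 115788/ 24557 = 4.72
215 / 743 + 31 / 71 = 38298 / 52753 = 0.73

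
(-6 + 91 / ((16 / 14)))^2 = 346921 / 64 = 5420.64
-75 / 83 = -0.90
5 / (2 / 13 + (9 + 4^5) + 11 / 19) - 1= -254097 / 255332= -1.00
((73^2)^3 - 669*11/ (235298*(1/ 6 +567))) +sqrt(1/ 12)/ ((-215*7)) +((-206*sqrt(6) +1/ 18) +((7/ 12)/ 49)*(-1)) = 151334225784.45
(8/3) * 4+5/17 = 559/51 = 10.96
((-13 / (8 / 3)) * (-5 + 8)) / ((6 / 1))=-39 / 16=-2.44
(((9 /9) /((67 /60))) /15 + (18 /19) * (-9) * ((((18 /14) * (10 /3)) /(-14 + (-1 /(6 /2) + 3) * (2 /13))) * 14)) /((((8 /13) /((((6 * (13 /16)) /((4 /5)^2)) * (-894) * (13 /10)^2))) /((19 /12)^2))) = -25710894182753 /14544896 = -1767691.85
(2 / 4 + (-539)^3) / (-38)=313181637 / 76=4120811.01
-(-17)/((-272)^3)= -1/1183744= -0.00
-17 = -17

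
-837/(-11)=837/11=76.09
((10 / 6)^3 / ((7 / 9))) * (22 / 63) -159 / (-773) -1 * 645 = -657291848 / 1022679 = -642.72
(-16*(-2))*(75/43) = 55.81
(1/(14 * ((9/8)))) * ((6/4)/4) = 0.02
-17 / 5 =-3.40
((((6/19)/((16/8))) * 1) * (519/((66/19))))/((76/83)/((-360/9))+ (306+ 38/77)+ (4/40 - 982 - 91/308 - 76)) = -3015390/96085469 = -0.03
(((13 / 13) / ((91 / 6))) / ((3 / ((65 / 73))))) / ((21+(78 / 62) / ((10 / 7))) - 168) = -3100 / 23146767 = -0.00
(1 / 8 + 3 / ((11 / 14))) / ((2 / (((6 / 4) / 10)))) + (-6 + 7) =4561 / 3520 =1.30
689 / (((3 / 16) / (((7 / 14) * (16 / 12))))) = 22048 / 9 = 2449.78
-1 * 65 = -65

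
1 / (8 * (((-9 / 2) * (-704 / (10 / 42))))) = 5 / 532224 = 0.00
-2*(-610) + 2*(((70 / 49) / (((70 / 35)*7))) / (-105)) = 1255378 / 1029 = 1220.00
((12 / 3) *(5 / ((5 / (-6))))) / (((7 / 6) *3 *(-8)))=6 / 7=0.86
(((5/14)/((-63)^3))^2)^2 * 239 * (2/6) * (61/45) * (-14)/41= -1822375/11874581740093915397942043048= -0.00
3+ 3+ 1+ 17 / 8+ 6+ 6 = 169 / 8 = 21.12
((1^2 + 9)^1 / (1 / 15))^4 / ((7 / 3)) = 1518750000 / 7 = 216964285.71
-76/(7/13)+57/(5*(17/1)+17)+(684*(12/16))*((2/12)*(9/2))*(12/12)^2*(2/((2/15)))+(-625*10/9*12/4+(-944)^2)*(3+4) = 8895011047/1428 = 6228999.33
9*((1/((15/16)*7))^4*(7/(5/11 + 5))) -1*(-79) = 2286489599/28940625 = 79.01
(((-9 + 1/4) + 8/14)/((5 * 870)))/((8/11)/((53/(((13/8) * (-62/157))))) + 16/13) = -272487787/177099392400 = -0.00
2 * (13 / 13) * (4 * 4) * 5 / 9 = 17.78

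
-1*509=-509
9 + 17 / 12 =125 / 12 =10.42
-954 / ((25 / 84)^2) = -6731424 / 625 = -10770.28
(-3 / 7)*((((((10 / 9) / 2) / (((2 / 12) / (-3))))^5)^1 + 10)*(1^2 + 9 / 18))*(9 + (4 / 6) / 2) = 599940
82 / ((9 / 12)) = 328 / 3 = 109.33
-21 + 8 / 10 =-101 / 5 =-20.20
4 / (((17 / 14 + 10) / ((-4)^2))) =896 / 157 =5.71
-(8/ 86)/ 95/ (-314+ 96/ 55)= 22/ 7015579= 0.00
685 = 685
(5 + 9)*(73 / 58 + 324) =132055 / 29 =4553.62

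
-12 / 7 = -1.71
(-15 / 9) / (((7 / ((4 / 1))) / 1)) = -20 / 21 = -0.95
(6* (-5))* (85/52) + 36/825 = -350313/7150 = -48.99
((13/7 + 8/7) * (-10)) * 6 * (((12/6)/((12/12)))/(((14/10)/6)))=-10800/7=-1542.86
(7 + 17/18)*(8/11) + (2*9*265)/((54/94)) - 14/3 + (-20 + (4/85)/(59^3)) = 1301609950436/157114935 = 8284.44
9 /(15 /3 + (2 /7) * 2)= 21 /13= 1.62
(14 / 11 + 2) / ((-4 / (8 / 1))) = -72 / 11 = -6.55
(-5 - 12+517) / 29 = 500 / 29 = 17.24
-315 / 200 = -63 / 40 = -1.58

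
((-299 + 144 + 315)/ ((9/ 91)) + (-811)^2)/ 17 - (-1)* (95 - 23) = 5945065/ 153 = 38856.63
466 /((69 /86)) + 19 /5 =201691 /345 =584.61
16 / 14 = 8 / 7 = 1.14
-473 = -473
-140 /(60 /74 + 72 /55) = -142450 /2157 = -66.04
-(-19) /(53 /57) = 1083 /53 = 20.43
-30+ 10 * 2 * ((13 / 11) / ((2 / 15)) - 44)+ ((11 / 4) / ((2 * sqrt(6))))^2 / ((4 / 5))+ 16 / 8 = -12339713 / 16896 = -730.33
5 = 5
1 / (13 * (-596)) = -1 / 7748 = -0.00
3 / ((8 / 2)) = 3 / 4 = 0.75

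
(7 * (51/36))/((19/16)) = 476/57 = 8.35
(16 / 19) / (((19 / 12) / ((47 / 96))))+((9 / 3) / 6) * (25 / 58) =19929 / 41876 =0.48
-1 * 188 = -188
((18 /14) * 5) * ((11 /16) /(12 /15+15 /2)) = 2475 /4648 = 0.53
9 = 9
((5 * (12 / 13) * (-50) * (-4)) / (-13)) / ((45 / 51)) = -13600 / 169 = -80.47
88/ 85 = 1.04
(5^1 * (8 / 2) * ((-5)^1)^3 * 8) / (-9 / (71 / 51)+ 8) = -1420000 / 109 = -13027.52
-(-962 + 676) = 286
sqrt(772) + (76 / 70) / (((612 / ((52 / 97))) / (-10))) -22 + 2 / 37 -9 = -118987171 / 3843819 + 2* sqrt(193) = -3.17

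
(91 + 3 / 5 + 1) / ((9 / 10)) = 926 / 9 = 102.89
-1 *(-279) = 279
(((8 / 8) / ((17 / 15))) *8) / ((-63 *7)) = -40 / 2499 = -0.02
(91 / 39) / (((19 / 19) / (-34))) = -238 / 3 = -79.33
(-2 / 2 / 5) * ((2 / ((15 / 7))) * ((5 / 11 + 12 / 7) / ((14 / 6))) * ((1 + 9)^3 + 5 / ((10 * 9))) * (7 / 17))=-3006167 / 42075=-71.45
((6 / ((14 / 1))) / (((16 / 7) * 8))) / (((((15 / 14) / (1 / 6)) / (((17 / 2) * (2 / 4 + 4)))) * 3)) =0.05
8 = 8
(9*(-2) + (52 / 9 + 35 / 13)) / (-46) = 1115 / 5382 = 0.21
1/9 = 0.11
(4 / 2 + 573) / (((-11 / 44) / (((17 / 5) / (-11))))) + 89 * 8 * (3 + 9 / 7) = 289700 / 77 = 3762.34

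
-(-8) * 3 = 24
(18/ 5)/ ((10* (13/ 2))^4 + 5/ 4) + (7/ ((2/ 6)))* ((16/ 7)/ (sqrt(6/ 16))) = 24/ 119004175 + 32* sqrt(6) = 78.38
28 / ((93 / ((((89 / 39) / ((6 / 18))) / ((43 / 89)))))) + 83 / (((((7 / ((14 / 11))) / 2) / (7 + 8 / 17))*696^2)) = 1674419467997 / 392440297392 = 4.27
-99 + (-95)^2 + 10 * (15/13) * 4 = 116638/13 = 8972.15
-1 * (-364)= 364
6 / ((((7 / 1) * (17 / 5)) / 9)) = 270 / 119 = 2.27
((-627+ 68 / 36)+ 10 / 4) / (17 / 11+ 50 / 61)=-7519897 / 28566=-263.25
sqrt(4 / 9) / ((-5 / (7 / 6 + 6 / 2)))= -5 / 9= -0.56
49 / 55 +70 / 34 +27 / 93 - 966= -27905597 / 28985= -962.76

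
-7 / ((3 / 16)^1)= -37.33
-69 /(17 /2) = -138 /17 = -8.12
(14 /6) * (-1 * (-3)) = 7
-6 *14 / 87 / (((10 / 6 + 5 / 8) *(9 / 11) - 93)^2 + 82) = -1792 / 15563981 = -0.00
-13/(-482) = 13/482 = 0.03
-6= -6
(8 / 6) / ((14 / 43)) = 86 / 21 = 4.10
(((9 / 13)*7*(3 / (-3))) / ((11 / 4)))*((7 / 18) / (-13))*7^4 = 126.57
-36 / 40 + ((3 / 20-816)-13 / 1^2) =-3319 / 4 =-829.75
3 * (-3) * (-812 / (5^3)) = 7308 / 125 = 58.46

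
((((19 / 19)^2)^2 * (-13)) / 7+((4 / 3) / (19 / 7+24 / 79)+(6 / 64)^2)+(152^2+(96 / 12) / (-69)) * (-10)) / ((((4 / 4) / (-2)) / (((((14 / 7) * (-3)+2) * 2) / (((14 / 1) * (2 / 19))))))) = -3623636833282139 / 1444579584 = -2508436.97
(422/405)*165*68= 315656/27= 11690.96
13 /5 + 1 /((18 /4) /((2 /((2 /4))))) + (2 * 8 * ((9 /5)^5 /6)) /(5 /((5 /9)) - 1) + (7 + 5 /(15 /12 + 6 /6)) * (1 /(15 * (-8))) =9.71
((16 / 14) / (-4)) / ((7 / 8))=-16 / 49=-0.33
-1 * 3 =-3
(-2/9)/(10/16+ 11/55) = -80/297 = -0.27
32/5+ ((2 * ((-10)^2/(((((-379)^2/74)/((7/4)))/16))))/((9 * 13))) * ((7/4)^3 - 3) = 542680529/84029985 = 6.46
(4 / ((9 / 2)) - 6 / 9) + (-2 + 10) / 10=46 / 45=1.02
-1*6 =-6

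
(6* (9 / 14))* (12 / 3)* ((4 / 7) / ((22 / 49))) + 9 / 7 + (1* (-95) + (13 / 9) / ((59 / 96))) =-977576 / 13629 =-71.73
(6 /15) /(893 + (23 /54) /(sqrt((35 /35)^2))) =108 /241225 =0.00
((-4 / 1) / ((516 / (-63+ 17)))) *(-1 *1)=-46 / 129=-0.36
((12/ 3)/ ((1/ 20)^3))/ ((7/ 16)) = 512000/ 7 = 73142.86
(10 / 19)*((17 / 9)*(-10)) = -1700 / 171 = -9.94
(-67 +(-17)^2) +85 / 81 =223.05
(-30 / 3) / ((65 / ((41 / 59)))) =-82 / 767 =-0.11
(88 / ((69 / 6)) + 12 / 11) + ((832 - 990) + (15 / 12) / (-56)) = -8459953 / 56672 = -149.28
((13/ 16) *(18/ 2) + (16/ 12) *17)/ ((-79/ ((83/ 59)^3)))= -822801493/ 778797168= -1.06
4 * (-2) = -8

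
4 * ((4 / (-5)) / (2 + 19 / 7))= -112 / 165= -0.68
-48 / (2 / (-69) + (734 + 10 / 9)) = -4968 / 76081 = -0.07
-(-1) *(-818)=-818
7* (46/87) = 322/87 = 3.70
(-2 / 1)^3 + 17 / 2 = 1 / 2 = 0.50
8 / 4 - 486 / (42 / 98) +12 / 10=-1130.80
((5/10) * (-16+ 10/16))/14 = -123/224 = -0.55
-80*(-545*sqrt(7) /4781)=43600*sqrt(7) /4781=24.13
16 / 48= 1 / 3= 0.33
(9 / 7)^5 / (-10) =-59049 / 168070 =-0.35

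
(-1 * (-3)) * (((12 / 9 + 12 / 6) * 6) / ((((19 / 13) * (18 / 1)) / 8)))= 1040 / 57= 18.25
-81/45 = -9/5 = -1.80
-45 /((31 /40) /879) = -1582200 /31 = -51038.71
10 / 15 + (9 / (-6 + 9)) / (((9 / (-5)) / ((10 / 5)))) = -8 / 3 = -2.67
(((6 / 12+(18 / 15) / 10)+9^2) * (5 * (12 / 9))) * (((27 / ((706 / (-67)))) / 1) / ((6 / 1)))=-820281 / 3530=-232.37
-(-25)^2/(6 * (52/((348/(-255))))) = 3625/1326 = 2.73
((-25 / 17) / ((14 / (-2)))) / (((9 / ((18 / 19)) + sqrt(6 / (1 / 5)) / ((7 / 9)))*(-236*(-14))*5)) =95 / 31971628-45*sqrt(30) / 111900698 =0.00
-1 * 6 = -6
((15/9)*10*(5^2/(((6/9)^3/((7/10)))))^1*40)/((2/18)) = 354375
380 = 380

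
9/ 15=3/ 5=0.60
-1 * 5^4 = -625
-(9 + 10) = -19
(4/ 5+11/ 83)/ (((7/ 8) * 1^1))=3096/ 2905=1.07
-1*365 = -365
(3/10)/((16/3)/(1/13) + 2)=9/2140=0.00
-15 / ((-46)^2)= -15 / 2116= -0.01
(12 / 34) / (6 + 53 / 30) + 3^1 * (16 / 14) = 96324 / 27727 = 3.47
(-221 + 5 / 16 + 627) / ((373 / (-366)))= -1189683 / 2984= -398.69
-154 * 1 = -154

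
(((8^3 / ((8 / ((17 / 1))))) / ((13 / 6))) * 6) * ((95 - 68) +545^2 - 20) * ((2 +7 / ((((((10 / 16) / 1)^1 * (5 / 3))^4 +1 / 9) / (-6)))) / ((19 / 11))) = -15852594503.59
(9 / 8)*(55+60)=1035 / 8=129.38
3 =3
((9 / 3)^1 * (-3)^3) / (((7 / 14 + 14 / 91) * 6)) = -351 / 17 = -20.65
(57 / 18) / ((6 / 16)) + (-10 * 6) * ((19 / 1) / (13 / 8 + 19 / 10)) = -133228 / 423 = -314.96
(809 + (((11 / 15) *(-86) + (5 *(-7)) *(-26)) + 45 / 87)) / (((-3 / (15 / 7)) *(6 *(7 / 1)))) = -360278 / 12789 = -28.17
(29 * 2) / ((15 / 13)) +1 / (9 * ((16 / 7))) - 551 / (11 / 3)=-791663 / 7920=-99.96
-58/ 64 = -29/ 32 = -0.91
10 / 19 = 0.53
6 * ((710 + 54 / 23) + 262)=134460 / 23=5846.09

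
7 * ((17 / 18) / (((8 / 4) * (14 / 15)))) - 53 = -1187 / 24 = -49.46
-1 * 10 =-10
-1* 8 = -8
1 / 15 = 0.07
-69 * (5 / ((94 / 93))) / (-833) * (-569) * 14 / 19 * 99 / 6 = -602460045 / 212534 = -2834.65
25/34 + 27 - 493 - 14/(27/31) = -441869/918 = -481.34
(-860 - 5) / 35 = -173 / 7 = -24.71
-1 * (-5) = 5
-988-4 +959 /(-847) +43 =-114966 /121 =-950.13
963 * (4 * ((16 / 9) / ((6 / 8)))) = 27392 / 3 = 9130.67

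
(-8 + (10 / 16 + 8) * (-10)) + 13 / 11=-4095 / 44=-93.07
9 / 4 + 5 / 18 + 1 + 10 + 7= 739 / 36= 20.53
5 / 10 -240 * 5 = -2399 / 2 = -1199.50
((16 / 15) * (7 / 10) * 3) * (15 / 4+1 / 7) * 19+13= 4467 / 25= 178.68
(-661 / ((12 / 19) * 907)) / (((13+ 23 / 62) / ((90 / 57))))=-0.14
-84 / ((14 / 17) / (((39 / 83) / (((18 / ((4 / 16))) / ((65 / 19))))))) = -14365 / 6308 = -2.28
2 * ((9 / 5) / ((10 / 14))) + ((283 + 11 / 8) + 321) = 610.42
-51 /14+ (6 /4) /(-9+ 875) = -44145 /12124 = -3.64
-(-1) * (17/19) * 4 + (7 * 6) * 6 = 4856/19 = 255.58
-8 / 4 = -2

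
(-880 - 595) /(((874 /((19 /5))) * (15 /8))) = -236 /69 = -3.42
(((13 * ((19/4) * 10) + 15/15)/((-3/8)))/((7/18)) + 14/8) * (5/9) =-593515/252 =-2355.22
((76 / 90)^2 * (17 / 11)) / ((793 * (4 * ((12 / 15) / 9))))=6137 / 1570140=0.00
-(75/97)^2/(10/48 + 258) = -135000/58307573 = -0.00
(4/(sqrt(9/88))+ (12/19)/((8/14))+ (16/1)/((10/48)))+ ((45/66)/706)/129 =8 * sqrt(22)/3+ 4942950751/63448220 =90.41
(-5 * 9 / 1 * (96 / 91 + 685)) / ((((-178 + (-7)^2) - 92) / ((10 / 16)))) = 87.31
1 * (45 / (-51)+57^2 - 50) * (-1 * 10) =-543680 / 17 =-31981.18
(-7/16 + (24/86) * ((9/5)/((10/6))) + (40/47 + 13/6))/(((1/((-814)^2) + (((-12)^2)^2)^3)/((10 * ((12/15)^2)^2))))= 148178071530368/111933826945969972857346875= 0.00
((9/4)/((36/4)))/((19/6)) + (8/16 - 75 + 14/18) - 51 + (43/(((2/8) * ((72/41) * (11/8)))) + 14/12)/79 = -36771367/297198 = -123.73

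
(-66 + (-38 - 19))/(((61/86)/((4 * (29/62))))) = -613524/1891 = -324.44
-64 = -64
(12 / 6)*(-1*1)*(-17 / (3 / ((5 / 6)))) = 9.44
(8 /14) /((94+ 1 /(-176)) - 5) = 704 /109641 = 0.01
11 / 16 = 0.69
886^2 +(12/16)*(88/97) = 76144678/97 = 784996.68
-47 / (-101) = 47 / 101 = 0.47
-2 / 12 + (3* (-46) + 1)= -823 / 6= -137.17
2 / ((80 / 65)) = 13 / 8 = 1.62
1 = 1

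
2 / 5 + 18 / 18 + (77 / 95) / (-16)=2051 / 1520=1.35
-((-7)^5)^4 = -79792266297612001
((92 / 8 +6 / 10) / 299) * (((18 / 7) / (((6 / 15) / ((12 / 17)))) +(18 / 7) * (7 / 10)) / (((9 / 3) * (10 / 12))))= 456291 / 4447625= 0.10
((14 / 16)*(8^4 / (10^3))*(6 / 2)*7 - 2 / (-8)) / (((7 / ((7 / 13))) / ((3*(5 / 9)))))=37757 / 3900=9.68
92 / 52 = 23 / 13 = 1.77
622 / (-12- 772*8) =-311 / 3094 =-0.10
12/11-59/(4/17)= -249.66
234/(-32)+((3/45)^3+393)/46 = 1528883/1242000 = 1.23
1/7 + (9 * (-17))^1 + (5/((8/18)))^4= 28430455/1792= 15865.21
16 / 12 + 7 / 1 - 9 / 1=-2 / 3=-0.67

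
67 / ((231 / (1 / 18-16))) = -2747 / 594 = -4.62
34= 34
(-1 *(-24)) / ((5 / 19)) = 456 / 5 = 91.20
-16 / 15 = -1.07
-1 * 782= -782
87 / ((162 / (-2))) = -29 / 27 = -1.07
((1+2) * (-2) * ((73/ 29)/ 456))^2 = 5329/ 4857616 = 0.00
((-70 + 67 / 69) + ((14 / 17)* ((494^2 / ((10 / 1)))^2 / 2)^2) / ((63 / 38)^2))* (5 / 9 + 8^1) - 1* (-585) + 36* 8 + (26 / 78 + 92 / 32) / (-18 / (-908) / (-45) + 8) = 980356409838320749142625399517 / 4313352667500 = 227284083962123820.27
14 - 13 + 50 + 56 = 107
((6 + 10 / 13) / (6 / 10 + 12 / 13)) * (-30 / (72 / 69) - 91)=-4790 / 9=-532.22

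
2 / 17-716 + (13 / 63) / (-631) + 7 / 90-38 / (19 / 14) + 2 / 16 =-743.68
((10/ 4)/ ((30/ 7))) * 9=5.25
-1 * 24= -24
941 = 941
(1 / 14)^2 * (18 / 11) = 9 / 1078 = 0.01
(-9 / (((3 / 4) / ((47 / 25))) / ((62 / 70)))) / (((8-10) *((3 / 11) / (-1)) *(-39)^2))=-32054 / 1330875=-0.02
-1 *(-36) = 36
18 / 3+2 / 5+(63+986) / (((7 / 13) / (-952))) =-1854625.60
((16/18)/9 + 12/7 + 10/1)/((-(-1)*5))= 6698/2835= 2.36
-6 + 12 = 6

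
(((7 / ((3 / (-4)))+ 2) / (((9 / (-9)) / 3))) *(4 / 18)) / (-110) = -2 / 45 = -0.04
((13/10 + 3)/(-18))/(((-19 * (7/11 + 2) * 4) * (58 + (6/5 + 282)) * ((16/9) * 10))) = 0.00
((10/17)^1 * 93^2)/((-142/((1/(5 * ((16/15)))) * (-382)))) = 24779385/9656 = 2566.22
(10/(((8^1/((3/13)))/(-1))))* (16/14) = -0.33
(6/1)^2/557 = 36/557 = 0.06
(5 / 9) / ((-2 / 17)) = -85 / 18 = -4.72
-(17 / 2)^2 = -289 / 4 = -72.25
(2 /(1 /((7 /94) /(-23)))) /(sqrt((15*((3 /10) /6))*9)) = -14*sqrt(3) /9729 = -0.00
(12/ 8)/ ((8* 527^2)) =3/ 4443664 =0.00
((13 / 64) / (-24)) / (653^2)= -13 / 654964224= -0.00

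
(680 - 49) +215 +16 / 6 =2546 / 3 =848.67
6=6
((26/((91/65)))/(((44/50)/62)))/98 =50375/3773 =13.35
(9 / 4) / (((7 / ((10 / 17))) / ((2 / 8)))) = 45 / 952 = 0.05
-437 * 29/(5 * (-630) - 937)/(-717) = -12673/2930379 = -0.00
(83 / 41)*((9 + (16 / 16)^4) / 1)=830 / 41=20.24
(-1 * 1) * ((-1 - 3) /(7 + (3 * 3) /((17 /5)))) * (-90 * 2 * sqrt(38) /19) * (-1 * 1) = 3060 * sqrt(38) /779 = 24.21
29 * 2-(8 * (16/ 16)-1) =51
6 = 6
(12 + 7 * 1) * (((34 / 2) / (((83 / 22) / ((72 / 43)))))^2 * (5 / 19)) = 3625585920 / 12737761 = 284.63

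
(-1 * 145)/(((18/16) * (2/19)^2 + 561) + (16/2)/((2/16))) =-104690/451259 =-0.23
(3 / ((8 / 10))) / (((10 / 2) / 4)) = 3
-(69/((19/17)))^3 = -1613964717/6859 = -235306.13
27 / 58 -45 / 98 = 9 / 1421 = 0.01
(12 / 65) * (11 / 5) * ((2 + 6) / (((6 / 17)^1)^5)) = 15618427 / 26325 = 593.29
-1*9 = -9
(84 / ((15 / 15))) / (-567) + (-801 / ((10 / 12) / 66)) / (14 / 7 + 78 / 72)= -20575.02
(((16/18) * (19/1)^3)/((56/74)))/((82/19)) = 4821877/2583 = 1866.77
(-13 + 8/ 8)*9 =-108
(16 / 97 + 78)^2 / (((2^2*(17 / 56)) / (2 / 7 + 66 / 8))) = 404097854 / 9409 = 42948.01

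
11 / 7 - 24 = -157 / 7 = -22.43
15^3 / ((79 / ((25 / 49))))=84375 / 3871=21.80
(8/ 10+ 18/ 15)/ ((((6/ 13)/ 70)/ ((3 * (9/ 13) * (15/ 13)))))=9450/ 13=726.92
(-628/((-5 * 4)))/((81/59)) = 9263/405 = 22.87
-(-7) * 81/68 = 8.34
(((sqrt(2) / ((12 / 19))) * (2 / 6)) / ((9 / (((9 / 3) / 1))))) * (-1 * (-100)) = 475 * sqrt(2) / 27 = 24.88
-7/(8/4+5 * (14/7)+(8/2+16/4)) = -7/20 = -0.35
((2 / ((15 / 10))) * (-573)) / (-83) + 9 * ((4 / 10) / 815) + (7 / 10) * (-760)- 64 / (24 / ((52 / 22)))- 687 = -13573339673 / 11161425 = -1216.09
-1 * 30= -30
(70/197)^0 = 1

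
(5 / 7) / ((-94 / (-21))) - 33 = -3087 / 94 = -32.84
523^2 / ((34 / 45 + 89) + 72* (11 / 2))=12308805 / 21859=563.10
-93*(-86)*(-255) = -2039490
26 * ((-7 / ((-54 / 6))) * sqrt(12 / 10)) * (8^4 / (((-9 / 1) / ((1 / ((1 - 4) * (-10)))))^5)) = -23296 * sqrt(30) / 2017815046875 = -0.00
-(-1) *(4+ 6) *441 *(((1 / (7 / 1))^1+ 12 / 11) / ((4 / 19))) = 568575 / 22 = 25844.32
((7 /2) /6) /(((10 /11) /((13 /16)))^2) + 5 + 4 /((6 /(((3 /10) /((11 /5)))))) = 18777773 /3379200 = 5.56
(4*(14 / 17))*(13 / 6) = 7.14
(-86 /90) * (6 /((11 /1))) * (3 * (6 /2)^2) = -774 /55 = -14.07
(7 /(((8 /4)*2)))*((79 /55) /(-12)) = -553 /2640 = -0.21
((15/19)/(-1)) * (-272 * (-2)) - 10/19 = -430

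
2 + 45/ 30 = 7/ 2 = 3.50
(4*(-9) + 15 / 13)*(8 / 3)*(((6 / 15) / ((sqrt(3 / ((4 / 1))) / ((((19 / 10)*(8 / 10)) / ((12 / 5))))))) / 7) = -45904*sqrt(3) / 20475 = -3.88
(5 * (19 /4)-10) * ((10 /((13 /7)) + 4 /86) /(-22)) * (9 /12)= -11385 /4472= -2.55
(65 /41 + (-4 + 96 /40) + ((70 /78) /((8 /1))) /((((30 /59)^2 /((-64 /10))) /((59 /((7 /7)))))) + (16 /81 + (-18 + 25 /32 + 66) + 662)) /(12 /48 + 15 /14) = 414.04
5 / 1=5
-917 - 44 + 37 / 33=-959.88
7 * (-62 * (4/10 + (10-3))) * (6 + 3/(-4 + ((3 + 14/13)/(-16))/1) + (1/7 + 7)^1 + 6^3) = -1082134856/1475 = -733650.75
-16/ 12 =-4/ 3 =-1.33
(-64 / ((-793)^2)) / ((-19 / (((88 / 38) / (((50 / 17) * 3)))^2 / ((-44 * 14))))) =-101728 / 169835214583125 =-0.00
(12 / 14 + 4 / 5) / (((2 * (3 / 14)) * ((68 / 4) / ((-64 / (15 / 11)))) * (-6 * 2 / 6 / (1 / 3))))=20416 / 11475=1.78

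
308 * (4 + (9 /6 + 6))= 3542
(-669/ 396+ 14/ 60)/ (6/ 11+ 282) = -961/ 186480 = -0.01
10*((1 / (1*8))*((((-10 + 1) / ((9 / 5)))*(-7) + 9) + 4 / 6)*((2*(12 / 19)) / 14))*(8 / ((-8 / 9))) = -6030 / 133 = -45.34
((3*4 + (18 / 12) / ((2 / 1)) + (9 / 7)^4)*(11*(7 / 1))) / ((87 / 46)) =12539945 / 19894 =630.34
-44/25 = -1.76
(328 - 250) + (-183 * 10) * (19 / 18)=-5561 / 3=-1853.67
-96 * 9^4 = -629856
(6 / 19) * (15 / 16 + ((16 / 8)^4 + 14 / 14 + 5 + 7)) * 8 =1437 / 19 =75.63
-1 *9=-9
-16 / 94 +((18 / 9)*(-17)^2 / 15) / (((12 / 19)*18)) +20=1767917 / 76140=23.22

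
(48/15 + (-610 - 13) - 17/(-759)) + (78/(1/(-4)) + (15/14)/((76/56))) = -930.99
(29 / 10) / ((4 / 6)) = 87 / 20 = 4.35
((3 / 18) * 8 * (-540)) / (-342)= 40 / 19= 2.11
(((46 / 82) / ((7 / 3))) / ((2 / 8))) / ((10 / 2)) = 0.19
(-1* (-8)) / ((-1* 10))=-4 / 5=-0.80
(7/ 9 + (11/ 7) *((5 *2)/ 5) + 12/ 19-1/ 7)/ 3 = 754/ 513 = 1.47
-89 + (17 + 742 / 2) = 299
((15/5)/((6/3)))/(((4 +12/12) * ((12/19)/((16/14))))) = 19/35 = 0.54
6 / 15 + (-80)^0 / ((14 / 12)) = 44 / 35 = 1.26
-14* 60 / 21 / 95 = -0.42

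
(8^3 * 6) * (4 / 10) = 6144 / 5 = 1228.80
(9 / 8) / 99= 1 / 88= 0.01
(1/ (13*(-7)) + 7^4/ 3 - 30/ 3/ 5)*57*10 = 41408980/ 91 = 455043.74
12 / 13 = 0.92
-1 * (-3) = 3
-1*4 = -4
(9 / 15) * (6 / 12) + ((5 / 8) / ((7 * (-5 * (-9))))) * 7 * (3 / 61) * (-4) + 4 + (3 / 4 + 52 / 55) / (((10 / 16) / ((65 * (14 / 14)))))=1817986 / 10065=180.62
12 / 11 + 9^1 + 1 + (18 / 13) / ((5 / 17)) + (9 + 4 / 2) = 19161 / 715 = 26.80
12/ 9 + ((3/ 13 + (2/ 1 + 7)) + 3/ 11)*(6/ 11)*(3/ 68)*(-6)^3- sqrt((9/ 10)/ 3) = -3855880/ 80223- sqrt(30)/ 10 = -48.61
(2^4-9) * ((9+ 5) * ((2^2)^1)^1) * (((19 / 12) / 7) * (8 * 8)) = 17024 / 3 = 5674.67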